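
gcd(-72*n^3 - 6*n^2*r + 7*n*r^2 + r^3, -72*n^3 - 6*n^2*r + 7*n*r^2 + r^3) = -72*n^3 - 6*n^2*r + 7*n*r^2 + r^3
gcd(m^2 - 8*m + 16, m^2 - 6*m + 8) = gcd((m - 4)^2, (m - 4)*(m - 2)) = m - 4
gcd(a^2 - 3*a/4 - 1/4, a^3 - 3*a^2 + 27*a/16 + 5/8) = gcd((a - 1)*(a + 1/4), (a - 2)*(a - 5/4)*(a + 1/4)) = a + 1/4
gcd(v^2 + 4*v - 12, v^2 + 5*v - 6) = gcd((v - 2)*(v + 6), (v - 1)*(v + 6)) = v + 6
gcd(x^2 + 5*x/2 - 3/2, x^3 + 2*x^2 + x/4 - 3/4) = x - 1/2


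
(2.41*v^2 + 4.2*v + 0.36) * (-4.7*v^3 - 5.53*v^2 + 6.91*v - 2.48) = -11.327*v^5 - 33.0673*v^4 - 8.2649*v^3 + 21.0544*v^2 - 7.9284*v - 0.8928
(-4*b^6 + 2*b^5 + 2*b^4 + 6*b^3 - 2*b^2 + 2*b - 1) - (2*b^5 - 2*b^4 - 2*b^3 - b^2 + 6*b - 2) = -4*b^6 + 4*b^4 + 8*b^3 - b^2 - 4*b + 1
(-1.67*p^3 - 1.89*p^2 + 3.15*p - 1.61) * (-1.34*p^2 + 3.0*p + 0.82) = 2.2378*p^5 - 2.4774*p^4 - 11.2604*p^3 + 10.0576*p^2 - 2.247*p - 1.3202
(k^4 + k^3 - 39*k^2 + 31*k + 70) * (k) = k^5 + k^4 - 39*k^3 + 31*k^2 + 70*k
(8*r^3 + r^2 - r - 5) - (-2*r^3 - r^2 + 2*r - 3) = 10*r^3 + 2*r^2 - 3*r - 2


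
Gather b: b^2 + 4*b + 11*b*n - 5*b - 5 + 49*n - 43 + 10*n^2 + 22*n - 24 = b^2 + b*(11*n - 1) + 10*n^2 + 71*n - 72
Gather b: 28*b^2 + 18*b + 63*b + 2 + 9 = 28*b^2 + 81*b + 11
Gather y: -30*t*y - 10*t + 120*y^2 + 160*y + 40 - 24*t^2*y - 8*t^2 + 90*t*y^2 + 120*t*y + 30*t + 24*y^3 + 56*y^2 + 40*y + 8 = -8*t^2 + 20*t + 24*y^3 + y^2*(90*t + 176) + y*(-24*t^2 + 90*t + 200) + 48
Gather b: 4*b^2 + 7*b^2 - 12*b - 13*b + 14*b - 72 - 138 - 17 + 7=11*b^2 - 11*b - 220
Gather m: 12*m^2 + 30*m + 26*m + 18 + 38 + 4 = 12*m^2 + 56*m + 60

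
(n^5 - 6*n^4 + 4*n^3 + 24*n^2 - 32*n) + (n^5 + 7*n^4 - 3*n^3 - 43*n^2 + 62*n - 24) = 2*n^5 + n^4 + n^3 - 19*n^2 + 30*n - 24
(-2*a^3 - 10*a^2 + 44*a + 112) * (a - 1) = -2*a^4 - 8*a^3 + 54*a^2 + 68*a - 112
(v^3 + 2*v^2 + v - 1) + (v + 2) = v^3 + 2*v^2 + 2*v + 1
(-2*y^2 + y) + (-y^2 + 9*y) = -3*y^2 + 10*y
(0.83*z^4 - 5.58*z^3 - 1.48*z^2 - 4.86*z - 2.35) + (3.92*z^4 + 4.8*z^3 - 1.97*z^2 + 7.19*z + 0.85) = 4.75*z^4 - 0.78*z^3 - 3.45*z^2 + 2.33*z - 1.5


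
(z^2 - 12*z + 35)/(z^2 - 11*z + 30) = (z - 7)/(z - 6)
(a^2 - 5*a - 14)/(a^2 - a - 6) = (a - 7)/(a - 3)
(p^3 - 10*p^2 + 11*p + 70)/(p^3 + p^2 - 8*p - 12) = (p^2 - 12*p + 35)/(p^2 - p - 6)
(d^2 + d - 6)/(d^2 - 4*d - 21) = (d - 2)/(d - 7)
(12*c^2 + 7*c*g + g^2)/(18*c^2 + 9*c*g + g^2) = (4*c + g)/(6*c + g)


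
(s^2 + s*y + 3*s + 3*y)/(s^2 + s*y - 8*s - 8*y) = (s + 3)/(s - 8)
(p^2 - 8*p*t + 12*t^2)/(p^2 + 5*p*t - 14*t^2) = (p - 6*t)/(p + 7*t)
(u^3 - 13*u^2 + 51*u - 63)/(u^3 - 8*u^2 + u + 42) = (u - 3)/(u + 2)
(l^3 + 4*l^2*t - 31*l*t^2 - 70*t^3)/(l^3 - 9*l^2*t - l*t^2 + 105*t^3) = (-l^2 - 9*l*t - 14*t^2)/(-l^2 + 4*l*t + 21*t^2)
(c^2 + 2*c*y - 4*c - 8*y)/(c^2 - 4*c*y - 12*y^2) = (4 - c)/(-c + 6*y)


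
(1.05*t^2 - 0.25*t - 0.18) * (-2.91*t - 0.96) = -3.0555*t^3 - 0.2805*t^2 + 0.7638*t + 0.1728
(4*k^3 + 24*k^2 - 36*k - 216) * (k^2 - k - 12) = 4*k^5 + 20*k^4 - 108*k^3 - 468*k^2 + 648*k + 2592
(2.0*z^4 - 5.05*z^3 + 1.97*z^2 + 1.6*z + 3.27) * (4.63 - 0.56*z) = -1.12*z^5 + 12.088*z^4 - 24.4847*z^3 + 8.2251*z^2 + 5.5768*z + 15.1401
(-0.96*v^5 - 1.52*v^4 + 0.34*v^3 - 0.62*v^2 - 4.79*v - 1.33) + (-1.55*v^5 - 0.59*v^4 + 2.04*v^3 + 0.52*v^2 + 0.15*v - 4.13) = -2.51*v^5 - 2.11*v^4 + 2.38*v^3 - 0.1*v^2 - 4.64*v - 5.46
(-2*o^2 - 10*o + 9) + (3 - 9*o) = -2*o^2 - 19*o + 12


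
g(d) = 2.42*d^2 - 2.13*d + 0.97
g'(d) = 4.84*d - 2.13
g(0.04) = 0.89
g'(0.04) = -1.94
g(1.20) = 1.90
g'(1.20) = 3.68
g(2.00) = 6.39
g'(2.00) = 7.55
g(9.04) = 179.48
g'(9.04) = 41.62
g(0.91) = 1.04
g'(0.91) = 2.27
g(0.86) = 0.93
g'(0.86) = 2.03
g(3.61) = 24.82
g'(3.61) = 15.34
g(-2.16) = 16.86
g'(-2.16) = -12.58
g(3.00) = 16.36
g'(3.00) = 12.39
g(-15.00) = 577.42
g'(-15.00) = -74.73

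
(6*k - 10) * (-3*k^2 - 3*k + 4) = -18*k^3 + 12*k^2 + 54*k - 40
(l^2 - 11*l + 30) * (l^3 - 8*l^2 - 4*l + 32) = l^5 - 19*l^4 + 114*l^3 - 164*l^2 - 472*l + 960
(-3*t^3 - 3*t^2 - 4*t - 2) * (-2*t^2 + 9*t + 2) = 6*t^5 - 21*t^4 - 25*t^3 - 38*t^2 - 26*t - 4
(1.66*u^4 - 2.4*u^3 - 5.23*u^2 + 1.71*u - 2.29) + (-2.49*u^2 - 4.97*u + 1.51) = 1.66*u^4 - 2.4*u^3 - 7.72*u^2 - 3.26*u - 0.78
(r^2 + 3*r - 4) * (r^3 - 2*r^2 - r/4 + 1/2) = r^5 + r^4 - 41*r^3/4 + 31*r^2/4 + 5*r/2 - 2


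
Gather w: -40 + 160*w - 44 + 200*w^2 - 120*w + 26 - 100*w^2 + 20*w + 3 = 100*w^2 + 60*w - 55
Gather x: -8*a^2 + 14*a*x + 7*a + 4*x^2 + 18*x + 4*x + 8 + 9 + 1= -8*a^2 + 7*a + 4*x^2 + x*(14*a + 22) + 18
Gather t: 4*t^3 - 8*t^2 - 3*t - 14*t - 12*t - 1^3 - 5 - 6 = 4*t^3 - 8*t^2 - 29*t - 12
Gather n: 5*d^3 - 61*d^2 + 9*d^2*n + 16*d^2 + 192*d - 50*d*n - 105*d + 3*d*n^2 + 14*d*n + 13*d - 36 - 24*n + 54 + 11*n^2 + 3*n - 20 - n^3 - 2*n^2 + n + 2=5*d^3 - 45*d^2 + 100*d - n^3 + n^2*(3*d + 9) + n*(9*d^2 - 36*d - 20)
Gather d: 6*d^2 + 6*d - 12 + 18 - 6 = 6*d^2 + 6*d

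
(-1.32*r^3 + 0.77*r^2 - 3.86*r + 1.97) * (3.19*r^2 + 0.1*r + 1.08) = -4.2108*r^5 + 2.3243*r^4 - 13.662*r^3 + 6.7299*r^2 - 3.9718*r + 2.1276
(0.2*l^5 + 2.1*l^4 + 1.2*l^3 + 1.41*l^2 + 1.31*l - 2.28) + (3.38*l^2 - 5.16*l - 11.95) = 0.2*l^5 + 2.1*l^4 + 1.2*l^3 + 4.79*l^2 - 3.85*l - 14.23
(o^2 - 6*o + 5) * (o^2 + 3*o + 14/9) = o^4 - 3*o^3 - 103*o^2/9 + 17*o/3 + 70/9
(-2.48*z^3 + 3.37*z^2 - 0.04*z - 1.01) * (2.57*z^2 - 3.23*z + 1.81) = -6.3736*z^5 + 16.6713*z^4 - 15.4767*z^3 + 3.6332*z^2 + 3.1899*z - 1.8281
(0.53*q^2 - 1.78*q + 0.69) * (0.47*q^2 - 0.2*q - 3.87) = 0.2491*q^4 - 0.9426*q^3 - 1.3708*q^2 + 6.7506*q - 2.6703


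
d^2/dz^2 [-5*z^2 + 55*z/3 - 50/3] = -10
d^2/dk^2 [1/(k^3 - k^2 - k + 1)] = 4*(3*k^2 + 2*k + 1)/(k^7 - k^6 - 3*k^5 + 3*k^4 + 3*k^3 - 3*k^2 - k + 1)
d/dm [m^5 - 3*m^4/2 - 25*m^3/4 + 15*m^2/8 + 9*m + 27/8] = 5*m^4 - 6*m^3 - 75*m^2/4 + 15*m/4 + 9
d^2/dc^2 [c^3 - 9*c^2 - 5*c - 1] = 6*c - 18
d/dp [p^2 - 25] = 2*p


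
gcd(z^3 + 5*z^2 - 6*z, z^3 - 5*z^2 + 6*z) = z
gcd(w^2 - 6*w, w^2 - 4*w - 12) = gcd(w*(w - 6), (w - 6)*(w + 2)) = w - 6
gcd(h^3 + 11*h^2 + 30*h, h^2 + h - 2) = 1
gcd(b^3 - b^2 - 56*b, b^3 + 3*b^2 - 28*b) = b^2 + 7*b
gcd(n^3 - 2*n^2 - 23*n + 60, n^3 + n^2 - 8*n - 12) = n - 3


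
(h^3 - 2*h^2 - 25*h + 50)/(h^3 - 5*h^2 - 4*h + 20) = (h + 5)/(h + 2)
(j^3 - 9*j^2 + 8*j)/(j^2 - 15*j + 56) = j*(j - 1)/(j - 7)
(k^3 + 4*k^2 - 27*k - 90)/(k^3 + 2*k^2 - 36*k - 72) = (k^2 - 2*k - 15)/(k^2 - 4*k - 12)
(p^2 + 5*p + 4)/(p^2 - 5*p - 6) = (p + 4)/(p - 6)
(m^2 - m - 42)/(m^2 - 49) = (m + 6)/(m + 7)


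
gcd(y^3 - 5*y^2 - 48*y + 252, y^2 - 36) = y - 6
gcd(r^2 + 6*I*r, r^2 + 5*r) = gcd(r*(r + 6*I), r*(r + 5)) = r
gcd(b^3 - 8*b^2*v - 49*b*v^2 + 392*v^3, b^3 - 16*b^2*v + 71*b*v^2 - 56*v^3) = b^2 - 15*b*v + 56*v^2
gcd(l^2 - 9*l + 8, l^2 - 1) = l - 1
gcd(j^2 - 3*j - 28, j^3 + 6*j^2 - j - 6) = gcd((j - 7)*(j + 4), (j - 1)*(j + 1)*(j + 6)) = 1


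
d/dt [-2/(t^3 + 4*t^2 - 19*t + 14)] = 2*(3*t^2 + 8*t - 19)/(t^3 + 4*t^2 - 19*t + 14)^2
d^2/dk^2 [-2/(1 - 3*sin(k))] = 6*(-3*sin(k)^2 - sin(k) + 6)/(3*sin(k) - 1)^3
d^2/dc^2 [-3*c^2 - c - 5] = -6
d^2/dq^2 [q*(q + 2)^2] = 6*q + 8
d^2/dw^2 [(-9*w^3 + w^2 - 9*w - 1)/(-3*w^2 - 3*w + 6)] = 2*(37*w^3 - 57*w^2 + 165*w + 17)/(3*(w^6 + 3*w^5 - 3*w^4 - 11*w^3 + 6*w^2 + 12*w - 8))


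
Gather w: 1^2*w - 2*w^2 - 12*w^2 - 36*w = -14*w^2 - 35*w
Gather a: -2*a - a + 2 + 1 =3 - 3*a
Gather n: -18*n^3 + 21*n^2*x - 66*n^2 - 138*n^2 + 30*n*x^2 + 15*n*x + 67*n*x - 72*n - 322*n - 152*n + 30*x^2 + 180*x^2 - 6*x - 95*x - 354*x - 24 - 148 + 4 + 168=-18*n^3 + n^2*(21*x - 204) + n*(30*x^2 + 82*x - 546) + 210*x^2 - 455*x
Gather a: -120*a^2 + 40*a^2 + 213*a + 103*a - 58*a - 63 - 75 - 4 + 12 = -80*a^2 + 258*a - 130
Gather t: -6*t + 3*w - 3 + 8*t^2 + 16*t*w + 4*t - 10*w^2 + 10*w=8*t^2 + t*(16*w - 2) - 10*w^2 + 13*w - 3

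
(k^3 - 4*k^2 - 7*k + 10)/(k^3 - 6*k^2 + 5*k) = (k + 2)/k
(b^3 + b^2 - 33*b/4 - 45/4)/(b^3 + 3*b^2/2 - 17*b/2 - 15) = (b + 3/2)/(b + 2)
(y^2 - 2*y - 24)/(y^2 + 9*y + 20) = (y - 6)/(y + 5)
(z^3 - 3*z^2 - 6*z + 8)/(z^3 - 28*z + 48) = (z^2 + z - 2)/(z^2 + 4*z - 12)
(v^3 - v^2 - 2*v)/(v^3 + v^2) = (v - 2)/v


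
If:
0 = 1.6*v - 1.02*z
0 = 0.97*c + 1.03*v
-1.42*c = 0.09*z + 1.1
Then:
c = -0.85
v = 0.80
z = 1.26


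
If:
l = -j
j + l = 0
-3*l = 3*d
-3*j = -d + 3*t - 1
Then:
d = 1/2 - 3*t/2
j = 1/2 - 3*t/2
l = 3*t/2 - 1/2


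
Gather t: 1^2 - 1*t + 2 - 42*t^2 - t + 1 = -42*t^2 - 2*t + 4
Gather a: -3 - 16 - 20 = -39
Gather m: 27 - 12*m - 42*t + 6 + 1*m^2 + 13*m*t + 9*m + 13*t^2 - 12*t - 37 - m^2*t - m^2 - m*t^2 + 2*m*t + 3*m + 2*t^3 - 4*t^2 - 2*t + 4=-m^2*t + m*(-t^2 + 15*t) + 2*t^3 + 9*t^2 - 56*t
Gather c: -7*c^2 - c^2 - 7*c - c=-8*c^2 - 8*c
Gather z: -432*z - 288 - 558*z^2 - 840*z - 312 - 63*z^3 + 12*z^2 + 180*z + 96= -63*z^3 - 546*z^2 - 1092*z - 504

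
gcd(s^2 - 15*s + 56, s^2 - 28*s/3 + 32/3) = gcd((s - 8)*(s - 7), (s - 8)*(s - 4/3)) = s - 8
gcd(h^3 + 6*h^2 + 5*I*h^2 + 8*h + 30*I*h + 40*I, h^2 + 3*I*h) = 1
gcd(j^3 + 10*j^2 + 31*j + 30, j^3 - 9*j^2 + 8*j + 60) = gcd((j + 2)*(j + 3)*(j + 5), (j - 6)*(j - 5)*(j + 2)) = j + 2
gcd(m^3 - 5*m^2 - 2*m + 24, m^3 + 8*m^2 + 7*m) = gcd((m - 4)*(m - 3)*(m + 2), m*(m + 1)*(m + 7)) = 1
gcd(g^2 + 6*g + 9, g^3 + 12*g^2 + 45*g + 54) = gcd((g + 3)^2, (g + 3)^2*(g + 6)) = g^2 + 6*g + 9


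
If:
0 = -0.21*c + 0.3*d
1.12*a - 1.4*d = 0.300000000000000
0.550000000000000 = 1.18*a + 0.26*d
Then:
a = 0.44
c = 0.19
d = 0.13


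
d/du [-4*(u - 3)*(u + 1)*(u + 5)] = -12*u^2 - 24*u + 52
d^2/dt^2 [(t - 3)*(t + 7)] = 2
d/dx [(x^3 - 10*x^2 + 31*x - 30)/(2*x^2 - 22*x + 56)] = (x^4 - 22*x^3 + 163*x^2 - 500*x + 538)/(2*(x^4 - 22*x^3 + 177*x^2 - 616*x + 784))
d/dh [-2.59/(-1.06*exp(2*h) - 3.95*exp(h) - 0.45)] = (-5.4908*exp(h) - 10.2305)*exp(h)/(1.06*exp(2*h) + 3.95*exp(h) + 0.45)^2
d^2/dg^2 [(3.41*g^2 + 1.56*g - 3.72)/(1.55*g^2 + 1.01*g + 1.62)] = (1.4210854715202e-14*g^4 - 3.18091*g^3 - 104.99886*g^2 - 58.44492*g + 23.88576)/(3.723875*g^6 + 7.279575*g^5 + 16.419615*g^4 + 16.246961*g^3 + 17.161146*g^2 + 7.951932*g + 4.251528)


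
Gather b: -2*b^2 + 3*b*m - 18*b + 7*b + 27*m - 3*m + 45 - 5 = -2*b^2 + b*(3*m - 11) + 24*m + 40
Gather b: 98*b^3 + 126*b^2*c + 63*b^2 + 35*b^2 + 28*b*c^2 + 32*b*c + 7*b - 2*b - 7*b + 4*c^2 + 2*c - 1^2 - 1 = 98*b^3 + b^2*(126*c + 98) + b*(28*c^2 + 32*c - 2) + 4*c^2 + 2*c - 2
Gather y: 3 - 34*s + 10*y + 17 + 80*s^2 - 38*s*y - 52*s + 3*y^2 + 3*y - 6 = 80*s^2 - 86*s + 3*y^2 + y*(13 - 38*s) + 14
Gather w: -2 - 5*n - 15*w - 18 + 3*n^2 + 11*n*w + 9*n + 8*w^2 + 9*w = 3*n^2 + 4*n + 8*w^2 + w*(11*n - 6) - 20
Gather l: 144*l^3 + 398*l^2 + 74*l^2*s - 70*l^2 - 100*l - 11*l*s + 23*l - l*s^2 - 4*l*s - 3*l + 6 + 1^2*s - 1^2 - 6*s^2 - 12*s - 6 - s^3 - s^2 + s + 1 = 144*l^3 + l^2*(74*s + 328) + l*(-s^2 - 15*s - 80) - s^3 - 7*s^2 - 10*s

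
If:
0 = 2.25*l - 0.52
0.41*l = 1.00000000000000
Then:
No Solution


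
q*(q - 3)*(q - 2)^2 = q^4 - 7*q^3 + 16*q^2 - 12*q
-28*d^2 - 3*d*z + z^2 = (-7*d + z)*(4*d + z)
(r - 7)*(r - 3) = r^2 - 10*r + 21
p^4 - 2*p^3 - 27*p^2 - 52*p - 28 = (p - 7)*(p + 1)*(p + 2)^2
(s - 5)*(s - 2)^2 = s^3 - 9*s^2 + 24*s - 20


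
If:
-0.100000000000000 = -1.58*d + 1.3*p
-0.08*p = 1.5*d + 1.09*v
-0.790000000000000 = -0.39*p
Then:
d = 1.73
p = 2.03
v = -2.53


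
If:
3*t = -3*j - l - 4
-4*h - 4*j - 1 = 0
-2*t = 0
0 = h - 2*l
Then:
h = 13/10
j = -31/20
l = 13/20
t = 0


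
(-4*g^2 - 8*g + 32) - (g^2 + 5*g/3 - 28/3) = -5*g^2 - 29*g/3 + 124/3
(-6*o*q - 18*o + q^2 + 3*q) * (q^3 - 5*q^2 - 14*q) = -6*o*q^4 + 12*o*q^3 + 174*o*q^2 + 252*o*q + q^5 - 2*q^4 - 29*q^3 - 42*q^2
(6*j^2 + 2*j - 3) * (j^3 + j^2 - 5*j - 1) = 6*j^5 + 8*j^4 - 31*j^3 - 19*j^2 + 13*j + 3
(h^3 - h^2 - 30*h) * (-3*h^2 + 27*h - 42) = -3*h^5 + 30*h^4 + 21*h^3 - 768*h^2 + 1260*h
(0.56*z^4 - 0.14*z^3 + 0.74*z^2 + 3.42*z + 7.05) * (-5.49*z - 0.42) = -3.0744*z^5 + 0.5334*z^4 - 4.0038*z^3 - 19.0866*z^2 - 40.1409*z - 2.961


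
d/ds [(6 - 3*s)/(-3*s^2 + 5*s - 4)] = 9*(-s^2 + 4*s - 2)/(9*s^4 - 30*s^3 + 49*s^2 - 40*s + 16)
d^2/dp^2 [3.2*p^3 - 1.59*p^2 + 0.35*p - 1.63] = 19.2*p - 3.18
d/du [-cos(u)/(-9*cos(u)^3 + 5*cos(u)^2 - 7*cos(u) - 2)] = 16*(18*cos(u)^3 - 5*cos(u)^2 - 2)*sin(u)/(-55*cos(u) + 10*cos(2*u) - 9*cos(3*u) + 2)^2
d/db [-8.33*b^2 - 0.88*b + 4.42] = -16.66*b - 0.88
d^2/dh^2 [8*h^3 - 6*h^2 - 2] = 48*h - 12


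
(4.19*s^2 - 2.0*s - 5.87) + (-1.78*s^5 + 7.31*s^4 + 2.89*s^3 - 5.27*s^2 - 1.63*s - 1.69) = -1.78*s^5 + 7.31*s^4 + 2.89*s^3 - 1.08*s^2 - 3.63*s - 7.56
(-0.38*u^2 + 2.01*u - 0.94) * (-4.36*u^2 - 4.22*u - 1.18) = 1.6568*u^4 - 7.16*u^3 - 3.9354*u^2 + 1.595*u + 1.1092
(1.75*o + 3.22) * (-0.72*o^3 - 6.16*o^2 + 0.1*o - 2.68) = -1.26*o^4 - 13.0984*o^3 - 19.6602*o^2 - 4.368*o - 8.6296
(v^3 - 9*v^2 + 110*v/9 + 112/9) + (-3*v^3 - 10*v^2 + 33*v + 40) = -2*v^3 - 19*v^2 + 407*v/9 + 472/9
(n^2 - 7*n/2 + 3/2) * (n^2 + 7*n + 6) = n^4 + 7*n^3/2 - 17*n^2 - 21*n/2 + 9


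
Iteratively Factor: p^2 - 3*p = (p - 3)*(p)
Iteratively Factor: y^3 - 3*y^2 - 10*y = (y - 5)*(y^2 + 2*y) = y*(y - 5)*(y + 2)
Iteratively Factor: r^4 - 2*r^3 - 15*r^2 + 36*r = (r - 3)*(r^3 + r^2 - 12*r) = r*(r - 3)*(r^2 + r - 12) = r*(r - 3)*(r + 4)*(r - 3)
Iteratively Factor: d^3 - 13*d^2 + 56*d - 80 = (d - 4)*(d^2 - 9*d + 20) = (d - 4)^2*(d - 5)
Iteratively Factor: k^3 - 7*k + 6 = (k + 3)*(k^2 - 3*k + 2) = (k - 2)*(k + 3)*(k - 1)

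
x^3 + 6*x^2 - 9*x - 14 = (x - 2)*(x + 1)*(x + 7)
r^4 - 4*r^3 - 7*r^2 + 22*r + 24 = (r - 4)*(r - 3)*(r + 1)*(r + 2)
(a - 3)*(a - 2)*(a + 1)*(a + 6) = a^4 + 2*a^3 - 23*a^2 + 12*a + 36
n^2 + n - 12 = (n - 3)*(n + 4)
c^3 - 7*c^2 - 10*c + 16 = (c - 8)*(c - 1)*(c + 2)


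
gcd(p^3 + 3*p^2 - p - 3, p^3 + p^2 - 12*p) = 1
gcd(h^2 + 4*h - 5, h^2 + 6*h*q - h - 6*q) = h - 1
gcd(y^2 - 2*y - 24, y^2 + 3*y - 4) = y + 4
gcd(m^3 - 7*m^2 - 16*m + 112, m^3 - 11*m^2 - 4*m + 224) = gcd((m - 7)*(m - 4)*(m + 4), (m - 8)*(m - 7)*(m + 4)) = m^2 - 3*m - 28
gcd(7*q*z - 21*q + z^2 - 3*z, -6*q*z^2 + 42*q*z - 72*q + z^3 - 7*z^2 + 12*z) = z - 3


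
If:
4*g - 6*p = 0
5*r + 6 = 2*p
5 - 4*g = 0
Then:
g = 5/4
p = 5/6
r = -13/15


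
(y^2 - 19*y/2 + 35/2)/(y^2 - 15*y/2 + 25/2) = (y - 7)/(y - 5)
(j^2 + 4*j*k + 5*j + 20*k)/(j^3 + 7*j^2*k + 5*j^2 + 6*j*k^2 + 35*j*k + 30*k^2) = (j + 4*k)/(j^2 + 7*j*k + 6*k^2)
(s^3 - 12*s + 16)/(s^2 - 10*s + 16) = (s^2 + 2*s - 8)/(s - 8)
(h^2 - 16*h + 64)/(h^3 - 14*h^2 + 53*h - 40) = (h - 8)/(h^2 - 6*h + 5)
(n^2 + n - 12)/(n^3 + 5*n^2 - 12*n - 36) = (n + 4)/(n^2 + 8*n + 12)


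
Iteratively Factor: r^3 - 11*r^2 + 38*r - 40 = (r - 2)*(r^2 - 9*r + 20) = (r - 4)*(r - 2)*(r - 5)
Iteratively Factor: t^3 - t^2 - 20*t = (t - 5)*(t^2 + 4*t) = (t - 5)*(t + 4)*(t)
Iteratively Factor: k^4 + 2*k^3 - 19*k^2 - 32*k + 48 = (k + 3)*(k^3 - k^2 - 16*k + 16) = (k + 3)*(k + 4)*(k^2 - 5*k + 4) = (k - 1)*(k + 3)*(k + 4)*(k - 4)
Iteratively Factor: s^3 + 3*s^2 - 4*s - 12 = (s - 2)*(s^2 + 5*s + 6) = (s - 2)*(s + 2)*(s + 3)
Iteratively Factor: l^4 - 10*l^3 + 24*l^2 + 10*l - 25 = (l - 1)*(l^3 - 9*l^2 + 15*l + 25) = (l - 5)*(l - 1)*(l^2 - 4*l - 5) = (l - 5)^2*(l - 1)*(l + 1)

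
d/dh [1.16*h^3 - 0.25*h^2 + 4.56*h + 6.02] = 3.48*h^2 - 0.5*h + 4.56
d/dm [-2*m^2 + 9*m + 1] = 9 - 4*m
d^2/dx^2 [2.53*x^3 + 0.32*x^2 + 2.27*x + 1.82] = 15.18*x + 0.64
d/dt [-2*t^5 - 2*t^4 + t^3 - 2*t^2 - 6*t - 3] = -10*t^4 - 8*t^3 + 3*t^2 - 4*t - 6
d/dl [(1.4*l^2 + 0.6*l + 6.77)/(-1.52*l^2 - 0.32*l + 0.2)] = (0.464*l^2 + 21.1408*l + 2.2864)/(2.3104*l^4 + 0.9728*l^3 - 0.5056*l^2 - 0.128*l + 0.04)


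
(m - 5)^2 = m^2 - 10*m + 25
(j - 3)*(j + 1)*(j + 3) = j^3 + j^2 - 9*j - 9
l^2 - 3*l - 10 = (l - 5)*(l + 2)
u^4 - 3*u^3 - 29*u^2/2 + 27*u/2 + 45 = (u - 5)*(u + 2)*(u - 3*sqrt(2)/2)*(u + 3*sqrt(2)/2)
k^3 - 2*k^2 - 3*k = k*(k - 3)*(k + 1)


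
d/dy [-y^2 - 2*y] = -2*y - 2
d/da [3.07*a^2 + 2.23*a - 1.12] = 6.14*a + 2.23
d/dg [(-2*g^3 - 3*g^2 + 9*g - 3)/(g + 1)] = (-4*g^3 - 9*g^2 - 6*g + 12)/(g^2 + 2*g + 1)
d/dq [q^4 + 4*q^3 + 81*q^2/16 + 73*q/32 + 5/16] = 4*q^3 + 12*q^2 + 81*q/8 + 73/32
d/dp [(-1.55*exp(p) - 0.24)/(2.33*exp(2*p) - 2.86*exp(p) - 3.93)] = (3.6115*exp(2*p) + 1.1184*exp(p) + 5.4051)*exp(p)/(5.4289*exp(4*p) - 13.3276*exp(3*p) - 10.1342*exp(2*p) + 22.4796*exp(p) + 15.4449)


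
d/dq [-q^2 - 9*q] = -2*q - 9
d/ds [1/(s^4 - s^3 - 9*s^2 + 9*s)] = (-4*s^3 + 3*s^2 + 18*s - 9)/(s^2*(s^3 - s^2 - 9*s + 9)^2)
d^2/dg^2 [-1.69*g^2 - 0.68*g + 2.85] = -3.38000000000000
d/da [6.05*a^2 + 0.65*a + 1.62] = 12.1*a + 0.65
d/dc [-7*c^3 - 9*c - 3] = -21*c^2 - 9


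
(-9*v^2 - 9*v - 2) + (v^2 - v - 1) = -8*v^2 - 10*v - 3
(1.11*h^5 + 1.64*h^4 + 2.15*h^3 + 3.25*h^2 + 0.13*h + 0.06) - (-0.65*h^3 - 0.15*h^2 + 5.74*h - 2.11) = 1.11*h^5 + 1.64*h^4 + 2.8*h^3 + 3.4*h^2 - 5.61*h + 2.17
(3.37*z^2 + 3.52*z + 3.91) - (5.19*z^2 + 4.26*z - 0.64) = -1.82*z^2 - 0.74*z + 4.55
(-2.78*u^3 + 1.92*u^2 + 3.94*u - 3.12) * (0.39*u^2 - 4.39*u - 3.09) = -1.0842*u^5 + 12.953*u^4 + 1.698*u^3 - 24.4462*u^2 + 1.5222*u + 9.6408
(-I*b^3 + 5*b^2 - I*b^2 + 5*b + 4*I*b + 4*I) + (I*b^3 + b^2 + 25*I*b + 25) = 6*b^2 - I*b^2 + 5*b + 29*I*b + 25 + 4*I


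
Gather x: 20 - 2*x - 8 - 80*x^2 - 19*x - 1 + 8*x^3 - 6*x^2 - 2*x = 8*x^3 - 86*x^2 - 23*x + 11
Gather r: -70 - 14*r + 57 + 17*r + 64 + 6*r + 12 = 9*r + 63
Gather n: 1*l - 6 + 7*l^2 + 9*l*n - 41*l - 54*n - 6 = 7*l^2 - 40*l + n*(9*l - 54) - 12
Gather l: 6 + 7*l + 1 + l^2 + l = l^2 + 8*l + 7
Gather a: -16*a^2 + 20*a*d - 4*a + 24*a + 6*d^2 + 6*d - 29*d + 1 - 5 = -16*a^2 + a*(20*d + 20) + 6*d^2 - 23*d - 4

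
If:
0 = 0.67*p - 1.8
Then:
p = 2.69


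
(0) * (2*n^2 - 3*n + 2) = 0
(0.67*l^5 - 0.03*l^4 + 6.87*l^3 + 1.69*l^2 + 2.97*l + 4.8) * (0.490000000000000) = 0.3283*l^5 - 0.0147*l^4 + 3.3663*l^3 + 0.8281*l^2 + 1.4553*l + 2.352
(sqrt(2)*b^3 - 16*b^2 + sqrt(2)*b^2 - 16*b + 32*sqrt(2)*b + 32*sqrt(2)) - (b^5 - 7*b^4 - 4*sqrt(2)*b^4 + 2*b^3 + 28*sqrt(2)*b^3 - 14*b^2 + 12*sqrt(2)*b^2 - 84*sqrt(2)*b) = -b^5 + 4*sqrt(2)*b^4 + 7*b^4 - 27*sqrt(2)*b^3 - 2*b^3 - 11*sqrt(2)*b^2 - 2*b^2 - 16*b + 116*sqrt(2)*b + 32*sqrt(2)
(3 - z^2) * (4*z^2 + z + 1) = -4*z^4 - z^3 + 11*z^2 + 3*z + 3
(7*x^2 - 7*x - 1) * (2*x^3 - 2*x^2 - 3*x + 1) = 14*x^5 - 28*x^4 - 9*x^3 + 30*x^2 - 4*x - 1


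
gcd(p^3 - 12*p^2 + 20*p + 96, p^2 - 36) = p - 6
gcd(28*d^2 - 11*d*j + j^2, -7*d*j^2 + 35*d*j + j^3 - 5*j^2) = 7*d - j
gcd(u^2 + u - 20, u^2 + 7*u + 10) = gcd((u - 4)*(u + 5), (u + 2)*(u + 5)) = u + 5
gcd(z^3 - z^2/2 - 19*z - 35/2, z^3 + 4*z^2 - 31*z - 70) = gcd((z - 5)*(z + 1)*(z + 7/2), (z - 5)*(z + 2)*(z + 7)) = z - 5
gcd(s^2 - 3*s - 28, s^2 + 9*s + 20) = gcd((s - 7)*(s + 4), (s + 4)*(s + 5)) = s + 4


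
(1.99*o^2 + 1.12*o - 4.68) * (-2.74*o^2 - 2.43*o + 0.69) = -5.4526*o^4 - 7.9045*o^3 + 11.4747*o^2 + 12.1452*o - 3.2292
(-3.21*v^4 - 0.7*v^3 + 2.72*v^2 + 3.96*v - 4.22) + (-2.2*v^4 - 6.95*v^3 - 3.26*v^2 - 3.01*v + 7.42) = -5.41*v^4 - 7.65*v^3 - 0.54*v^2 + 0.95*v + 3.2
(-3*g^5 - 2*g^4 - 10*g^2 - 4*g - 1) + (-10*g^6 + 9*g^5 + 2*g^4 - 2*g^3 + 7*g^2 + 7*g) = -10*g^6 + 6*g^5 - 2*g^3 - 3*g^2 + 3*g - 1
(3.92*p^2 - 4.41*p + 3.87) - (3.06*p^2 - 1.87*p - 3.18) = 0.86*p^2 - 2.54*p + 7.05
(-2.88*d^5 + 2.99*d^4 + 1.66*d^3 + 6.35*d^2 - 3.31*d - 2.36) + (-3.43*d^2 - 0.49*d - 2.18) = -2.88*d^5 + 2.99*d^4 + 1.66*d^3 + 2.92*d^2 - 3.8*d - 4.54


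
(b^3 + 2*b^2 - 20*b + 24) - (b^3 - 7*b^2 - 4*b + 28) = 9*b^2 - 16*b - 4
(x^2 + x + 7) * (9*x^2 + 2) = 9*x^4 + 9*x^3 + 65*x^2 + 2*x + 14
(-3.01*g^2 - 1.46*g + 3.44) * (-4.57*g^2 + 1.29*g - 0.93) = 13.7557*g^4 + 2.7893*g^3 - 14.8049*g^2 + 5.7954*g - 3.1992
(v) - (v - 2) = 2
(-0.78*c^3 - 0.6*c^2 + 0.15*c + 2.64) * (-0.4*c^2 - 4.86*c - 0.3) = 0.312*c^5 + 4.0308*c^4 + 3.09*c^3 - 1.605*c^2 - 12.8754*c - 0.792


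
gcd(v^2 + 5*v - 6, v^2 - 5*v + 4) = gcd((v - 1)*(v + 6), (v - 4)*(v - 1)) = v - 1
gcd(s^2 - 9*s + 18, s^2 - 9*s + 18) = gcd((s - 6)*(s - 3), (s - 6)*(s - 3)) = s^2 - 9*s + 18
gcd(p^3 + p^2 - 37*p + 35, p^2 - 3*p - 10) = p - 5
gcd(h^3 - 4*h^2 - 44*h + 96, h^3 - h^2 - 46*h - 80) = h - 8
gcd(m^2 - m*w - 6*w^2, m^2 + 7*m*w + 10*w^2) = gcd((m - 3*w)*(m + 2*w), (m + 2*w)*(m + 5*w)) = m + 2*w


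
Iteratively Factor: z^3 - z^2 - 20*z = (z + 4)*(z^2 - 5*z) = z*(z + 4)*(z - 5)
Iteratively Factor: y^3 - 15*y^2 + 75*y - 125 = (y - 5)*(y^2 - 10*y + 25) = (y - 5)^2*(y - 5)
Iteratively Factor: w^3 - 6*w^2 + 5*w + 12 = (w + 1)*(w^2 - 7*w + 12) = (w - 3)*(w + 1)*(w - 4)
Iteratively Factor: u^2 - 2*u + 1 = (u - 1)*(u - 1)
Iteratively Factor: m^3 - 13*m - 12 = (m + 3)*(m^2 - 3*m - 4) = (m - 4)*(m + 3)*(m + 1)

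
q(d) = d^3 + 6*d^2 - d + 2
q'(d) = 3*d^2 + 12*d - 1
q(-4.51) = 36.82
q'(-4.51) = 5.90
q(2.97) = 78.15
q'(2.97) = 61.10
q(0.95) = 7.32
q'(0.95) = 13.11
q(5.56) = 353.80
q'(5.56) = 158.46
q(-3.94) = 37.92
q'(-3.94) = -1.71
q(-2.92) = 31.18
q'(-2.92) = -10.46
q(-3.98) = 37.98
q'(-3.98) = -1.24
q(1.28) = 12.65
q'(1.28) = 19.28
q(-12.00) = -850.00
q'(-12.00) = 287.00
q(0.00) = 2.00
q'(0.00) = -1.00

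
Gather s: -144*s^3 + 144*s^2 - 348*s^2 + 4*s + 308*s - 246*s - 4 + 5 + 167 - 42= -144*s^3 - 204*s^2 + 66*s + 126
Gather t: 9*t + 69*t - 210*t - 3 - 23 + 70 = 44 - 132*t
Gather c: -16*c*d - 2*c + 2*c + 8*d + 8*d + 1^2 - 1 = -16*c*d + 16*d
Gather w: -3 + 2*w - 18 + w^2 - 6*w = w^2 - 4*w - 21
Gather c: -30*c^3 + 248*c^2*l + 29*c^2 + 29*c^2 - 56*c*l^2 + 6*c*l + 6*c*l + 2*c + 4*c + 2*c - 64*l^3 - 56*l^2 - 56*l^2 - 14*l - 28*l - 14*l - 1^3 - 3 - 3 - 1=-30*c^3 + c^2*(248*l + 58) + c*(-56*l^2 + 12*l + 8) - 64*l^3 - 112*l^2 - 56*l - 8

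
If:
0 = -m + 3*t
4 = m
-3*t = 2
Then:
No Solution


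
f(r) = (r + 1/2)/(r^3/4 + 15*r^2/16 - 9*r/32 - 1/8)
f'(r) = (r + 1/2)*(-3*r^2/4 - 15*r/8 + 9/32)/(r^3/4 + 15*r^2/16 - 9*r/32 - 1/8)^2 + 1/(r^3/4 + 15*r^2/16 - 9*r/32 - 1/8) = 16*(-32*r^3 - 84*r^2 - 60*r + 1)/(64*r^6 + 480*r^5 + 756*r^4 - 604*r^3 - 159*r^2 + 72*r + 16)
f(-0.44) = 0.38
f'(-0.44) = 8.57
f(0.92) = 2.35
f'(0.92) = -6.42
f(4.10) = 0.15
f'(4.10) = -0.06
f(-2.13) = -0.71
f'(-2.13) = 0.17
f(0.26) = -5.83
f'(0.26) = -19.16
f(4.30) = 0.13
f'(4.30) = -0.05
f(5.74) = 0.08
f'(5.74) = -0.02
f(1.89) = 0.55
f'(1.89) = -0.51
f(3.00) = 0.25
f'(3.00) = -0.14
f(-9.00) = 0.08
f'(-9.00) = 0.02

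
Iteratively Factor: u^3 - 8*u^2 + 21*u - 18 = (u - 2)*(u^2 - 6*u + 9) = (u - 3)*(u - 2)*(u - 3)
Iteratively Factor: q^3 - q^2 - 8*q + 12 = (q - 2)*(q^2 + q - 6) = (q - 2)^2*(q + 3)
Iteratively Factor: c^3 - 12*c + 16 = (c - 2)*(c^2 + 2*c - 8) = (c - 2)*(c + 4)*(c - 2)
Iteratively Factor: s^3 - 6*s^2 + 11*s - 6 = (s - 2)*(s^2 - 4*s + 3) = (s - 3)*(s - 2)*(s - 1)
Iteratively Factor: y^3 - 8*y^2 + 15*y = (y - 3)*(y^2 - 5*y) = (y - 5)*(y - 3)*(y)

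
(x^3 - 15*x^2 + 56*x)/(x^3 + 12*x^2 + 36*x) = (x^2 - 15*x + 56)/(x^2 + 12*x + 36)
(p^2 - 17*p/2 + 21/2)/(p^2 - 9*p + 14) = (p - 3/2)/(p - 2)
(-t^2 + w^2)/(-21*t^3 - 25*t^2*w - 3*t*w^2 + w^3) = (t - w)/(21*t^2 + 4*t*w - w^2)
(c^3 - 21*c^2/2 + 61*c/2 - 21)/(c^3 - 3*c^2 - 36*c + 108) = (2*c^2 - 9*c + 7)/(2*(c^2 + 3*c - 18))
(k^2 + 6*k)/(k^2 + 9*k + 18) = k/(k + 3)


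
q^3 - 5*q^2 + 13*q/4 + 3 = (q - 4)*(q - 3/2)*(q + 1/2)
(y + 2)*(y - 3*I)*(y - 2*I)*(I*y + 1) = I*y^4 + 6*y^3 + 2*I*y^3 + 12*y^2 - 11*I*y^2 - 6*y - 22*I*y - 12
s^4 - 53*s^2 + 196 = (s - 7)*(s - 2)*(s + 2)*(s + 7)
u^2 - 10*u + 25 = (u - 5)^2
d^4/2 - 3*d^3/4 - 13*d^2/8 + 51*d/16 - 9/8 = (d/2 + 1)*(d - 3/2)^2*(d - 1/2)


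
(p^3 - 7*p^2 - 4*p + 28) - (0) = p^3 - 7*p^2 - 4*p + 28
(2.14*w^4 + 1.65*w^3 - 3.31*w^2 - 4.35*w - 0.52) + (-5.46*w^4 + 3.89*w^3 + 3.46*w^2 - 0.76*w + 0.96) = -3.32*w^4 + 5.54*w^3 + 0.15*w^2 - 5.11*w + 0.44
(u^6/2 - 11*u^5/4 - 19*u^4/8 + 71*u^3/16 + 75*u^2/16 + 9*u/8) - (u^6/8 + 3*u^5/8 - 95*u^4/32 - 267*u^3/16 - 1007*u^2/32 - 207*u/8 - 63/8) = 3*u^6/8 - 25*u^5/8 + 19*u^4/32 + 169*u^3/8 + 1157*u^2/32 + 27*u + 63/8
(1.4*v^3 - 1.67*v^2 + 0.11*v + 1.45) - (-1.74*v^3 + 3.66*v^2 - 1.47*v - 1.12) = 3.14*v^3 - 5.33*v^2 + 1.58*v + 2.57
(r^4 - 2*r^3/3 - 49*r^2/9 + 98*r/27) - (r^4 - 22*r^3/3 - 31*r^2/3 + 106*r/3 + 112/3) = 20*r^3/3 + 44*r^2/9 - 856*r/27 - 112/3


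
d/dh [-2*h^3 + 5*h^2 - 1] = 2*h*(5 - 3*h)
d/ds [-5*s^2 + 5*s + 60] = 5 - 10*s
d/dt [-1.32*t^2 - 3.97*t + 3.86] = -2.64*t - 3.97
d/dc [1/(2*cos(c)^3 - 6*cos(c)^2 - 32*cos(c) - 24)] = (3*cos(c)^2 - 6*cos(c) - 16)*sin(c)/(2*(cos(c) - 6)^2*(cos(c) + 1)^2*(cos(c) + 2)^2)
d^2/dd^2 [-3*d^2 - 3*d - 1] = -6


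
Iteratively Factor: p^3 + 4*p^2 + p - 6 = (p + 3)*(p^2 + p - 2) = (p - 1)*(p + 3)*(p + 2)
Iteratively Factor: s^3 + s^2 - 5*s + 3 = (s + 3)*(s^2 - 2*s + 1) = (s - 1)*(s + 3)*(s - 1)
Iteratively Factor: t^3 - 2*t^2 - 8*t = (t - 4)*(t^2 + 2*t) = t*(t - 4)*(t + 2)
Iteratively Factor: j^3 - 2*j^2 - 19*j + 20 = (j + 4)*(j^2 - 6*j + 5) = (j - 1)*(j + 4)*(j - 5)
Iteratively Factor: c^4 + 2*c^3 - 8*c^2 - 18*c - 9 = (c + 3)*(c^3 - c^2 - 5*c - 3) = (c - 3)*(c + 3)*(c^2 + 2*c + 1) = (c - 3)*(c + 1)*(c + 3)*(c + 1)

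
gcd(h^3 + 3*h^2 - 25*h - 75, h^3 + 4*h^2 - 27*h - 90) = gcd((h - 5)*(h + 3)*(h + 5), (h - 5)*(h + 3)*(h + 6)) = h^2 - 2*h - 15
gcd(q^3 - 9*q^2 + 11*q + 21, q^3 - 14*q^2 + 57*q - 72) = q - 3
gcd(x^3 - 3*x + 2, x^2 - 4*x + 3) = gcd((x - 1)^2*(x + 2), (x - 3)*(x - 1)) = x - 1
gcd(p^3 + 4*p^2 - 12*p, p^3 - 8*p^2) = p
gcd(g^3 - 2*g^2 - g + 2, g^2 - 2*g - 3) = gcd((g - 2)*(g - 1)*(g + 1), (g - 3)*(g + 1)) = g + 1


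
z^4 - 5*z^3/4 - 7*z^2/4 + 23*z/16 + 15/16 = (z - 3/2)*(z - 5/4)*(z + 1/2)*(z + 1)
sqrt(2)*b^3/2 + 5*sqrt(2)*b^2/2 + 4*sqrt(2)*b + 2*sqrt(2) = (b + 1)*(b + 2)*(sqrt(2)*b/2 + sqrt(2))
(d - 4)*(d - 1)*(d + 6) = d^3 + d^2 - 26*d + 24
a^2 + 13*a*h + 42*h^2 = (a + 6*h)*(a + 7*h)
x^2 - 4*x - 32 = (x - 8)*(x + 4)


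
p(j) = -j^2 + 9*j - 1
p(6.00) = 17.00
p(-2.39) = -28.22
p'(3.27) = 2.46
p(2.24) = 14.14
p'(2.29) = 4.42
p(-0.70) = -7.79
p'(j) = 9 - 2*j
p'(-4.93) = 18.86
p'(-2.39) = 13.78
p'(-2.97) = 14.94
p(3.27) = 17.74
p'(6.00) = -3.00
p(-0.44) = -5.15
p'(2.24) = 4.52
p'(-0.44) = 9.88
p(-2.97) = -36.55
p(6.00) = 17.00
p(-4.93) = -69.67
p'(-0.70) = 10.40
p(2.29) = 14.37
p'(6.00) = -3.00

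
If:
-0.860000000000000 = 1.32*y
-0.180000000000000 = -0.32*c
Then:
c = 0.56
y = -0.65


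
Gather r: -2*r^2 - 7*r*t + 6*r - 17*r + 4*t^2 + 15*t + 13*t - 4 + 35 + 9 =-2*r^2 + r*(-7*t - 11) + 4*t^2 + 28*t + 40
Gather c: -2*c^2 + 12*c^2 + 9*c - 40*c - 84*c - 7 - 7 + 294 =10*c^2 - 115*c + 280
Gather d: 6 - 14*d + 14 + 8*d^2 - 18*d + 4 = 8*d^2 - 32*d + 24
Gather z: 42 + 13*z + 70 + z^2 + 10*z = z^2 + 23*z + 112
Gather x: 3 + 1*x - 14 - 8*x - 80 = -7*x - 91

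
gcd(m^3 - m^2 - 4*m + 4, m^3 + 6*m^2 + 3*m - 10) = m^2 + m - 2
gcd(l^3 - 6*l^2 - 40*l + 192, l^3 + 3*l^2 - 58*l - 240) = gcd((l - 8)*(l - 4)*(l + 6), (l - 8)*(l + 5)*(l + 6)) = l^2 - 2*l - 48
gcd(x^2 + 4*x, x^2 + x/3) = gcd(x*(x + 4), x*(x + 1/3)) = x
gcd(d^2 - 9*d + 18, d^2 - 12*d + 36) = d - 6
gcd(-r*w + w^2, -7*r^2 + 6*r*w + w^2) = r - w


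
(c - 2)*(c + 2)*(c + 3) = c^3 + 3*c^2 - 4*c - 12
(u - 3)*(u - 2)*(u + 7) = u^3 + 2*u^2 - 29*u + 42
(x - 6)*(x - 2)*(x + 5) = x^3 - 3*x^2 - 28*x + 60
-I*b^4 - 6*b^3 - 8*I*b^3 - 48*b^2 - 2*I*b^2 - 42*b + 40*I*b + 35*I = (b + 7)*(b - 5*I)*(b - I)*(-I*b - I)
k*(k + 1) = k^2 + k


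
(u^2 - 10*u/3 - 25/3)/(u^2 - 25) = (u + 5/3)/(u + 5)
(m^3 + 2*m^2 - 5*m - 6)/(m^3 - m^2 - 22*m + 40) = (m^2 + 4*m + 3)/(m^2 + m - 20)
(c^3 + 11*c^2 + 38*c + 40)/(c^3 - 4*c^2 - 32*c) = (c^2 + 7*c + 10)/(c*(c - 8))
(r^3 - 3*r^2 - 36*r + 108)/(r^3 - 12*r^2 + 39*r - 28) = (r^3 - 3*r^2 - 36*r + 108)/(r^3 - 12*r^2 + 39*r - 28)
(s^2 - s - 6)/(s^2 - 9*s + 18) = (s + 2)/(s - 6)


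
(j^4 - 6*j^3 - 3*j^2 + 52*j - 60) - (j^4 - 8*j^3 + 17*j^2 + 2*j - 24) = 2*j^3 - 20*j^2 + 50*j - 36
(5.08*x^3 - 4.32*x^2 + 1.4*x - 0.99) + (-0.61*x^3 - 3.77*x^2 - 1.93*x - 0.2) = 4.47*x^3 - 8.09*x^2 - 0.53*x - 1.19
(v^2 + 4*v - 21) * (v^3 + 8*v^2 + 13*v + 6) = v^5 + 12*v^4 + 24*v^3 - 110*v^2 - 249*v - 126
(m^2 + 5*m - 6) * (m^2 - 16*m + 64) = m^4 - 11*m^3 - 22*m^2 + 416*m - 384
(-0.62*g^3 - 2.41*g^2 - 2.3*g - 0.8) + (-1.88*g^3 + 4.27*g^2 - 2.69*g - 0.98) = -2.5*g^3 + 1.86*g^2 - 4.99*g - 1.78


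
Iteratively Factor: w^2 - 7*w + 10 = (w - 2)*(w - 5)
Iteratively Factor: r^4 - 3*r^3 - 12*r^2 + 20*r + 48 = (r + 2)*(r^3 - 5*r^2 - 2*r + 24) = (r - 4)*(r + 2)*(r^2 - r - 6) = (r - 4)*(r - 3)*(r + 2)*(r + 2)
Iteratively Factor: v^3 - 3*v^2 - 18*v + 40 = (v + 4)*(v^2 - 7*v + 10) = (v - 5)*(v + 4)*(v - 2)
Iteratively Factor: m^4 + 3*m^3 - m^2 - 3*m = (m + 3)*(m^3 - m) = (m + 1)*(m + 3)*(m^2 - m) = m*(m + 1)*(m + 3)*(m - 1)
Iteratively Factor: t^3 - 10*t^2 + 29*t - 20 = (t - 1)*(t^2 - 9*t + 20) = (t - 4)*(t - 1)*(t - 5)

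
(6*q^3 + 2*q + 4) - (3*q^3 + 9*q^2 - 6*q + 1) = 3*q^3 - 9*q^2 + 8*q + 3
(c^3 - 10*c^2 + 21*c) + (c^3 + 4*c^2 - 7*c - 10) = 2*c^3 - 6*c^2 + 14*c - 10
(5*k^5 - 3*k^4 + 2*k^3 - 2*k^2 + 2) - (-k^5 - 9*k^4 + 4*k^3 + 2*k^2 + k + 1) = 6*k^5 + 6*k^4 - 2*k^3 - 4*k^2 - k + 1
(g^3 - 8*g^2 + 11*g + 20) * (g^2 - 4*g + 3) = g^5 - 12*g^4 + 46*g^3 - 48*g^2 - 47*g + 60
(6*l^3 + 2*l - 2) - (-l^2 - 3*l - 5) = 6*l^3 + l^2 + 5*l + 3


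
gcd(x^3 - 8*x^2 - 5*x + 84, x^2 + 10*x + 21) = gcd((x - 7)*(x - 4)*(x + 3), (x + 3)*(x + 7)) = x + 3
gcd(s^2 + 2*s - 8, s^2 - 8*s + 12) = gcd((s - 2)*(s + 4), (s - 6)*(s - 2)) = s - 2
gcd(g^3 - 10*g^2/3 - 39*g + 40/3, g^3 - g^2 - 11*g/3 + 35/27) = g - 1/3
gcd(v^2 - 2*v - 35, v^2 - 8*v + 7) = v - 7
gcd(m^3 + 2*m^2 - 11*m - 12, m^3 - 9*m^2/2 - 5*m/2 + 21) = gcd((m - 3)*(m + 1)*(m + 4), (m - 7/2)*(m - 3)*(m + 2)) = m - 3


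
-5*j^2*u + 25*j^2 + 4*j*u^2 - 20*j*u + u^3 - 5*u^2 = (-j + u)*(5*j + u)*(u - 5)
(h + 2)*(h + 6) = h^2 + 8*h + 12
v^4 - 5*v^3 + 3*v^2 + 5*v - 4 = (v - 4)*(v - 1)^2*(v + 1)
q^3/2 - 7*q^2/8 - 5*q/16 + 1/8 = (q/2 + 1/4)*(q - 2)*(q - 1/4)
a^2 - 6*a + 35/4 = (a - 7/2)*(a - 5/2)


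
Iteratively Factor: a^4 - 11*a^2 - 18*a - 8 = (a - 4)*(a^3 + 4*a^2 + 5*a + 2) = (a - 4)*(a + 2)*(a^2 + 2*a + 1) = (a - 4)*(a + 1)*(a + 2)*(a + 1)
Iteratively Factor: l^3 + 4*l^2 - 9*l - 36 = (l - 3)*(l^2 + 7*l + 12) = (l - 3)*(l + 3)*(l + 4)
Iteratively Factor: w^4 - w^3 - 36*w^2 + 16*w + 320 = (w + 4)*(w^3 - 5*w^2 - 16*w + 80) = (w - 4)*(w + 4)*(w^2 - w - 20) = (w - 4)*(w + 4)^2*(w - 5)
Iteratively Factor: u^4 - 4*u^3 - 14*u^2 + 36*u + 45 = (u + 1)*(u^3 - 5*u^2 - 9*u + 45) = (u - 3)*(u + 1)*(u^2 - 2*u - 15) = (u - 3)*(u + 1)*(u + 3)*(u - 5)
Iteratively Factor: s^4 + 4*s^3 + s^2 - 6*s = (s + 3)*(s^3 + s^2 - 2*s) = (s - 1)*(s + 3)*(s^2 + 2*s) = s*(s - 1)*(s + 3)*(s + 2)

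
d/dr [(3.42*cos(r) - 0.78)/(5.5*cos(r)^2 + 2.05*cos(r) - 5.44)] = (18.81*cos(r)^2 - 8.58*cos(r) + 17.0058)*sin(r)/(30.25*cos(r)^4 + 22.55*cos(r)^3 - 55.6375*cos(r)^2 - 22.304*cos(r) + 29.5936)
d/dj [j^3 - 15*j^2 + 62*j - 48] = 3*j^2 - 30*j + 62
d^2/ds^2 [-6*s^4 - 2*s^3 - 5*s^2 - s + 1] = -72*s^2 - 12*s - 10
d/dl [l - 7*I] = 1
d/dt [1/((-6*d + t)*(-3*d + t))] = (9*d - 2*t)/((3*d - t)^2*(6*d - t)^2)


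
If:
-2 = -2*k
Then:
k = 1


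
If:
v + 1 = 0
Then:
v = -1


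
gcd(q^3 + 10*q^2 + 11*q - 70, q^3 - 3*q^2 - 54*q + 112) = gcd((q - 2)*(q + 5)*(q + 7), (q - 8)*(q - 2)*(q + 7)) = q^2 + 5*q - 14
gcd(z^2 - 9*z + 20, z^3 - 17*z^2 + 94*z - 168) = z - 4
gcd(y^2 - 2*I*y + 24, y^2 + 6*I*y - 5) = 1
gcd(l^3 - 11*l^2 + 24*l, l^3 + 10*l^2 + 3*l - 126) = l - 3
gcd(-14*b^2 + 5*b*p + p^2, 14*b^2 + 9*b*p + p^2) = 7*b + p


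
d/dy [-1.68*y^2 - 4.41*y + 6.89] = -3.36*y - 4.41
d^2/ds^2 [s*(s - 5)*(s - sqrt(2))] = 6*s - 10 - 2*sqrt(2)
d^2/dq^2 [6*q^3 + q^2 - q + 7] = 36*q + 2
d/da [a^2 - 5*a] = 2*a - 5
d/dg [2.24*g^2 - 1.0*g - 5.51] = 4.48*g - 1.0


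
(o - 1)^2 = o^2 - 2*o + 1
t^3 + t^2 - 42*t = t*(t - 6)*(t + 7)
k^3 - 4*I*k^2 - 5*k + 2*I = (k - 2*I)*(k - I)^2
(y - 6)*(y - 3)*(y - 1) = y^3 - 10*y^2 + 27*y - 18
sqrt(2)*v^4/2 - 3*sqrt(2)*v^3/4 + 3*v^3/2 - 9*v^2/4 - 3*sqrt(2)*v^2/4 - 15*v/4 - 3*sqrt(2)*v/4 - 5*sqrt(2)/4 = (v - 5/2)*(v + 1)*(v + sqrt(2)/2)*(sqrt(2)*v/2 + 1)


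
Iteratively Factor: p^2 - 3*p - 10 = (p + 2)*(p - 5)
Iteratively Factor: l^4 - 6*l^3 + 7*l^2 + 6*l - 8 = (l + 1)*(l^3 - 7*l^2 + 14*l - 8) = (l - 4)*(l + 1)*(l^2 - 3*l + 2) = (l - 4)*(l - 1)*(l + 1)*(l - 2)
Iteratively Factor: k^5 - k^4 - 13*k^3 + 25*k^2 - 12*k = (k)*(k^4 - k^3 - 13*k^2 + 25*k - 12) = k*(k - 1)*(k^3 - 13*k + 12) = k*(k - 1)^2*(k^2 + k - 12) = k*(k - 3)*(k - 1)^2*(k + 4)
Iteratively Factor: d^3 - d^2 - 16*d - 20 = (d + 2)*(d^2 - 3*d - 10) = (d + 2)^2*(d - 5)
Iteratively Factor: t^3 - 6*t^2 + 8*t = (t - 2)*(t^2 - 4*t) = (t - 4)*(t - 2)*(t)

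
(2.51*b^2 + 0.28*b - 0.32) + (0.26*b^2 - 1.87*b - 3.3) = 2.77*b^2 - 1.59*b - 3.62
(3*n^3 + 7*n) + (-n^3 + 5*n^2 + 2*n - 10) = 2*n^3 + 5*n^2 + 9*n - 10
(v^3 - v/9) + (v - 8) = v^3 + 8*v/9 - 8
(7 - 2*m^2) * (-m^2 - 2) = 2*m^4 - 3*m^2 - 14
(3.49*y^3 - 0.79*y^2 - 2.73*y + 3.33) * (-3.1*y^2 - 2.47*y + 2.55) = -10.819*y^5 - 6.1713*y^4 + 19.3138*y^3 - 5.5944*y^2 - 15.1866*y + 8.4915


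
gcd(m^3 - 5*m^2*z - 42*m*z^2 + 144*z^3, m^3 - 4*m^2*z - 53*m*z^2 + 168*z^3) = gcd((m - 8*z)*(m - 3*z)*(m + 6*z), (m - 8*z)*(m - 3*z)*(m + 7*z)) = m^2 - 11*m*z + 24*z^2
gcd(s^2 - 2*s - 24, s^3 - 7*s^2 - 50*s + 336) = s - 6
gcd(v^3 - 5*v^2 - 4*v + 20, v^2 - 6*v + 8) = v - 2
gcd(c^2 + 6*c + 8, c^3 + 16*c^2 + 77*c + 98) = c + 2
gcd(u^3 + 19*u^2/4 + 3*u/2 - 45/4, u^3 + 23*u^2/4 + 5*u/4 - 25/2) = u - 5/4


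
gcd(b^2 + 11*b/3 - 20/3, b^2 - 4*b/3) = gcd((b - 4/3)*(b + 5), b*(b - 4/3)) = b - 4/3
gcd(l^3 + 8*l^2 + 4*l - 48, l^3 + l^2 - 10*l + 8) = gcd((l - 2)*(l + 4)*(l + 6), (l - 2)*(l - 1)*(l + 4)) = l^2 + 2*l - 8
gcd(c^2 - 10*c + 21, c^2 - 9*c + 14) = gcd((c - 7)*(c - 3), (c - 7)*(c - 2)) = c - 7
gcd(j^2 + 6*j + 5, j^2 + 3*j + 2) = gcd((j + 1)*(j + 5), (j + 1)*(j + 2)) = j + 1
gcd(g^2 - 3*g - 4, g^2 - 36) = 1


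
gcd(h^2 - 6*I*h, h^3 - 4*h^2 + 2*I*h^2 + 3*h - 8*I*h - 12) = 1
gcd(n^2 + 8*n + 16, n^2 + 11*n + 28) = n + 4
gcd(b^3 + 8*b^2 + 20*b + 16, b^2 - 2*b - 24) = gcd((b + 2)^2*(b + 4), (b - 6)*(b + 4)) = b + 4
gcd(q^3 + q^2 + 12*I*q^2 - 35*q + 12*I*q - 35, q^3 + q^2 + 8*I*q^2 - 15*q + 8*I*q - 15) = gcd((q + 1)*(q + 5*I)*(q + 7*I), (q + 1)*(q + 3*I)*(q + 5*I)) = q^2 + q*(1 + 5*I) + 5*I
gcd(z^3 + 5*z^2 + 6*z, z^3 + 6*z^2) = z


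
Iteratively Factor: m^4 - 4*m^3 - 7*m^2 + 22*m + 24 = (m - 3)*(m^3 - m^2 - 10*m - 8) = (m - 3)*(m + 2)*(m^2 - 3*m - 4) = (m - 3)*(m + 1)*(m + 2)*(m - 4)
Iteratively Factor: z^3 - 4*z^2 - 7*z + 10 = (z + 2)*(z^2 - 6*z + 5) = (z - 1)*(z + 2)*(z - 5)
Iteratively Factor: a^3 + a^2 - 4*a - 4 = (a + 1)*(a^2 - 4) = (a - 2)*(a + 1)*(a + 2)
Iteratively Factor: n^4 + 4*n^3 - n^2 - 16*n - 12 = (n - 2)*(n^3 + 6*n^2 + 11*n + 6) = (n - 2)*(n + 2)*(n^2 + 4*n + 3) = (n - 2)*(n + 1)*(n + 2)*(n + 3)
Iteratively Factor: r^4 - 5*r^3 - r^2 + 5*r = (r + 1)*(r^3 - 6*r^2 + 5*r) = (r - 5)*(r + 1)*(r^2 - r) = (r - 5)*(r - 1)*(r + 1)*(r)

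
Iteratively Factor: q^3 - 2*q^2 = (q - 2)*(q^2) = q*(q - 2)*(q)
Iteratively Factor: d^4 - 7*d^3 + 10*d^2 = (d - 5)*(d^3 - 2*d^2) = d*(d - 5)*(d^2 - 2*d) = d*(d - 5)*(d - 2)*(d)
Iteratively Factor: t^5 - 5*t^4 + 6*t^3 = (t)*(t^4 - 5*t^3 + 6*t^2) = t*(t - 2)*(t^3 - 3*t^2) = t*(t - 3)*(t - 2)*(t^2) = t^2*(t - 3)*(t - 2)*(t)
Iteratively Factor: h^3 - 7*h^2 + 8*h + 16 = (h - 4)*(h^2 - 3*h - 4) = (h - 4)^2*(h + 1)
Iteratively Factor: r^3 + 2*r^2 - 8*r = (r)*(r^2 + 2*r - 8) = r*(r + 4)*(r - 2)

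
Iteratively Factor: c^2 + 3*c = (c)*(c + 3)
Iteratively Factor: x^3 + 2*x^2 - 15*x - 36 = (x + 3)*(x^2 - x - 12) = (x + 3)^2*(x - 4)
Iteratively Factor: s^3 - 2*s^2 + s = (s - 1)*(s^2 - s) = (s - 1)^2*(s)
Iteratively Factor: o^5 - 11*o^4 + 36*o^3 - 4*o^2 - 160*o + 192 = (o - 4)*(o^4 - 7*o^3 + 8*o^2 + 28*o - 48) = (o - 4)*(o - 3)*(o^3 - 4*o^2 - 4*o + 16) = (o - 4)*(o - 3)*(o - 2)*(o^2 - 2*o - 8) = (o - 4)^2*(o - 3)*(o - 2)*(o + 2)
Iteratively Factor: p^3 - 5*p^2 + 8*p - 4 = (p - 2)*(p^2 - 3*p + 2) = (p - 2)*(p - 1)*(p - 2)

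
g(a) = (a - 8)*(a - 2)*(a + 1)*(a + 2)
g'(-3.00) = -197.00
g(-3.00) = 110.00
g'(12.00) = 3628.00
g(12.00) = 7280.00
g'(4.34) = -144.72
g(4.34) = -289.95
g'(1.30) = -29.90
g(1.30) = 35.60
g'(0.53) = 9.98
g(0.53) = 42.51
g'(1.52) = -42.95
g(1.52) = 27.59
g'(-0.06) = 29.36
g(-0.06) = 30.28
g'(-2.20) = -63.43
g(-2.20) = 10.28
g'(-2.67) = -133.76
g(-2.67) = 55.75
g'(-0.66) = 33.54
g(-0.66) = 10.50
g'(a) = (a - 8)*(a - 2)*(a + 1) + (a - 8)*(a - 2)*(a + 2) + (a - 8)*(a + 1)*(a + 2) + (a - 2)*(a + 1)*(a + 2) = 4*a^3 - 21*a^2 - 24*a + 28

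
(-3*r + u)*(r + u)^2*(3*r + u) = -9*r^4 - 18*r^3*u - 8*r^2*u^2 + 2*r*u^3 + u^4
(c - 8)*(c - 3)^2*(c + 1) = c^4 - 13*c^3 + 43*c^2 - 15*c - 72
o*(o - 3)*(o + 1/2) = o^3 - 5*o^2/2 - 3*o/2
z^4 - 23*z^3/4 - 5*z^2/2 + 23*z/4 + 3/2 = (z - 6)*(z - 1)*(z + 1/4)*(z + 1)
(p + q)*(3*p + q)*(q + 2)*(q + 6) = 3*p^2*q^2 + 24*p^2*q + 36*p^2 + 4*p*q^3 + 32*p*q^2 + 48*p*q + q^4 + 8*q^3 + 12*q^2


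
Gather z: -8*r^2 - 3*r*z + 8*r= -8*r^2 - 3*r*z + 8*r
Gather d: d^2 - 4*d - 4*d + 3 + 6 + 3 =d^2 - 8*d + 12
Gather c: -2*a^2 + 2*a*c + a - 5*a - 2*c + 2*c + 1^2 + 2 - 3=-2*a^2 + 2*a*c - 4*a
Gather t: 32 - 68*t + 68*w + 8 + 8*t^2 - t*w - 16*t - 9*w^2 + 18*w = 8*t^2 + t*(-w - 84) - 9*w^2 + 86*w + 40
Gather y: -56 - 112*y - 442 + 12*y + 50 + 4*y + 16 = -96*y - 432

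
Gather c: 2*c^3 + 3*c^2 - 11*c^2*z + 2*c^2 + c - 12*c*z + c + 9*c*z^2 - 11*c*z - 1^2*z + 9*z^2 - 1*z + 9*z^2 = 2*c^3 + c^2*(5 - 11*z) + c*(9*z^2 - 23*z + 2) + 18*z^2 - 2*z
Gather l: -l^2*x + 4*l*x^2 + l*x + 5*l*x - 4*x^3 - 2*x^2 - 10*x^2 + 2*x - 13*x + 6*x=-l^2*x + l*(4*x^2 + 6*x) - 4*x^3 - 12*x^2 - 5*x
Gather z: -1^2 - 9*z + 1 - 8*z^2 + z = -8*z^2 - 8*z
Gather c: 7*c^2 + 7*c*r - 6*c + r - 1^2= 7*c^2 + c*(7*r - 6) + r - 1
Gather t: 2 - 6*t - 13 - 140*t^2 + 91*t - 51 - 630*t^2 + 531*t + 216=-770*t^2 + 616*t + 154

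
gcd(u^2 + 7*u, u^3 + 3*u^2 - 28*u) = u^2 + 7*u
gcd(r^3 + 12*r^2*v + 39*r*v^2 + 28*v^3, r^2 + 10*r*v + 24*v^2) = r + 4*v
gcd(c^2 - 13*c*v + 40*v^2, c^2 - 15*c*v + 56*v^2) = -c + 8*v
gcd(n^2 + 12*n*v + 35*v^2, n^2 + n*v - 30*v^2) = 1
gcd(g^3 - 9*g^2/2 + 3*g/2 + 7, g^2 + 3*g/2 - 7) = g - 2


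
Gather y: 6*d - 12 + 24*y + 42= 6*d + 24*y + 30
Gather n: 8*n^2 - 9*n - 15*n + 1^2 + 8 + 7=8*n^2 - 24*n + 16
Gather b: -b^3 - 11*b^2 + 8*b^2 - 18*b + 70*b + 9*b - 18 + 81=-b^3 - 3*b^2 + 61*b + 63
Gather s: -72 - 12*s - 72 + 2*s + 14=-10*s - 130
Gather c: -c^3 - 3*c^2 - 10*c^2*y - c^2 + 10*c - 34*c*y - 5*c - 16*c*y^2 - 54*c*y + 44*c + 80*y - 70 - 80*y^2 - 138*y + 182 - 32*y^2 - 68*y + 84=-c^3 + c^2*(-10*y - 4) + c*(-16*y^2 - 88*y + 49) - 112*y^2 - 126*y + 196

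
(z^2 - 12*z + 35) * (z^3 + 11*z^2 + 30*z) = z^5 - z^4 - 67*z^3 + 25*z^2 + 1050*z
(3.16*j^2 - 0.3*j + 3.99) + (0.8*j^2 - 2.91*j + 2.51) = 3.96*j^2 - 3.21*j + 6.5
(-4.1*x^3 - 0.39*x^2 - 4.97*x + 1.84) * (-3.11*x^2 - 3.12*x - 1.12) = 12.751*x^5 + 14.0049*x^4 + 21.2655*x^3 + 10.2208*x^2 - 0.174399999999999*x - 2.0608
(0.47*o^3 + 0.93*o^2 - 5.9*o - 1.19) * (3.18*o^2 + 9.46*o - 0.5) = 1.4946*o^5 + 7.4036*o^4 - 10.1992*o^3 - 60.0632*o^2 - 8.3074*o + 0.595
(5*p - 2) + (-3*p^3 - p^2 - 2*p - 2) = -3*p^3 - p^2 + 3*p - 4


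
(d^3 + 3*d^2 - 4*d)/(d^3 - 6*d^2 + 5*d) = (d + 4)/(d - 5)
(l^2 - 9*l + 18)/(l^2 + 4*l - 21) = (l - 6)/(l + 7)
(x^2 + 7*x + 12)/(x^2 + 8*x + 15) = (x + 4)/(x + 5)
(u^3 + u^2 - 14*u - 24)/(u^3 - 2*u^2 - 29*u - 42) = (u - 4)/(u - 7)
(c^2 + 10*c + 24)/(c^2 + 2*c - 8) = (c + 6)/(c - 2)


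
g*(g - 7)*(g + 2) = g^3 - 5*g^2 - 14*g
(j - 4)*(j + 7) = j^2 + 3*j - 28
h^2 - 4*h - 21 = (h - 7)*(h + 3)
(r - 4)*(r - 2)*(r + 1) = r^3 - 5*r^2 + 2*r + 8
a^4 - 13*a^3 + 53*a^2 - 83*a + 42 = (a - 7)*(a - 3)*(a - 2)*(a - 1)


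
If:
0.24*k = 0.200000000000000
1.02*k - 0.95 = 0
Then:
No Solution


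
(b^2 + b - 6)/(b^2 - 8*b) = (b^2 + b - 6)/(b*(b - 8))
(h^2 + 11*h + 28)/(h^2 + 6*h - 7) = (h + 4)/(h - 1)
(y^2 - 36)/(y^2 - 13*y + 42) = (y + 6)/(y - 7)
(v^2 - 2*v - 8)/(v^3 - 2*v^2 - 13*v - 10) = (v - 4)/(v^2 - 4*v - 5)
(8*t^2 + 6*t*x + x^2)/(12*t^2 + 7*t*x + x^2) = (2*t + x)/(3*t + x)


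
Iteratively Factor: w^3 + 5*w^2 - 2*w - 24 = (w + 3)*(w^2 + 2*w - 8) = (w + 3)*(w + 4)*(w - 2)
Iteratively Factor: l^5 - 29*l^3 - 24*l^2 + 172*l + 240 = (l + 2)*(l^4 - 2*l^3 - 25*l^2 + 26*l + 120) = (l - 5)*(l + 2)*(l^3 + 3*l^2 - 10*l - 24) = (l - 5)*(l - 3)*(l + 2)*(l^2 + 6*l + 8) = (l - 5)*(l - 3)*(l + 2)*(l + 4)*(l + 2)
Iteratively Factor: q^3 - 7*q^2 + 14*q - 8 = (q - 2)*(q^2 - 5*q + 4) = (q - 4)*(q - 2)*(q - 1)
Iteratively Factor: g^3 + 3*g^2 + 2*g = (g + 2)*(g^2 + g) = g*(g + 2)*(g + 1)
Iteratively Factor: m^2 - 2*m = (m)*(m - 2)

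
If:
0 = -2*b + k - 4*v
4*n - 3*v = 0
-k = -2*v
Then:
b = -v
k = 2*v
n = 3*v/4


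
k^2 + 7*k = k*(k + 7)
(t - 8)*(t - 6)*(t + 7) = t^3 - 7*t^2 - 50*t + 336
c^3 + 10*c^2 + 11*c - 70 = (c - 2)*(c + 5)*(c + 7)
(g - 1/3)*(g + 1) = g^2 + 2*g/3 - 1/3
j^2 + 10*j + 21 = (j + 3)*(j + 7)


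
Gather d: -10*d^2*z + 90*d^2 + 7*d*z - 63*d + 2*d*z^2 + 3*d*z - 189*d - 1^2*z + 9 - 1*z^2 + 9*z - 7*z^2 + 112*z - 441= d^2*(90 - 10*z) + d*(2*z^2 + 10*z - 252) - 8*z^2 + 120*z - 432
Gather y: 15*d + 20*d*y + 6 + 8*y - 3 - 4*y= 15*d + y*(20*d + 4) + 3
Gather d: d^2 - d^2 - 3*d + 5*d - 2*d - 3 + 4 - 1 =0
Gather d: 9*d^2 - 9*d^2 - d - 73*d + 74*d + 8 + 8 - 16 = 0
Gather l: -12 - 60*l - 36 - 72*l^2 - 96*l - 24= -72*l^2 - 156*l - 72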